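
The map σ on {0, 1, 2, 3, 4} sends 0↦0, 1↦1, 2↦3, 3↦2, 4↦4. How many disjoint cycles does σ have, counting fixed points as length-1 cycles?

Cycle decomposition: (0) (1) (2 3) (4).
4 cycles.

4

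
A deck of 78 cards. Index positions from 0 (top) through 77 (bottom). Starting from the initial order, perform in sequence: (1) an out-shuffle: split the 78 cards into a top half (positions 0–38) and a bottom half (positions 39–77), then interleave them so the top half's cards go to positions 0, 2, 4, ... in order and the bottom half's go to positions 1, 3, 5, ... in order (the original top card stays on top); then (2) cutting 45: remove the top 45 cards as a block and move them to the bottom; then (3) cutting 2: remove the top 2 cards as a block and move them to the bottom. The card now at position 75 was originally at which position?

Undo the operations in reverse order, starting from position 75:
  undo op 3 (cut 2): 75 ← 77
  undo op 2 (cut 45): 77 ← 44
  undo op 1 (out-shuffle, from top half): 44 ← 22
So the card at position 75 came from original position 22.

22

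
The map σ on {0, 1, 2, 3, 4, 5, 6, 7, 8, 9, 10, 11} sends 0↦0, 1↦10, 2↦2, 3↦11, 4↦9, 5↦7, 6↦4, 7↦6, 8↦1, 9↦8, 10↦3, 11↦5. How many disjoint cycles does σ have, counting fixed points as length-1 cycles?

Cycle decomposition: (0) (1 10 3 11 5 7 6 4 9 8) (2).
3 cycles.

3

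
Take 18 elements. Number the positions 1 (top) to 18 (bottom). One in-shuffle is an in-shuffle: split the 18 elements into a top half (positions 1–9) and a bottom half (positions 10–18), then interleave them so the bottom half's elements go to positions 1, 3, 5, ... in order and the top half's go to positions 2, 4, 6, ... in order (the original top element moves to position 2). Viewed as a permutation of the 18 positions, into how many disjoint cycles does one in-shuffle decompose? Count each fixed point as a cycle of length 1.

Trace each unvisited position around until it returns:
(1 2 4 8 16 13 ... len 18)
1 cycle in total.

1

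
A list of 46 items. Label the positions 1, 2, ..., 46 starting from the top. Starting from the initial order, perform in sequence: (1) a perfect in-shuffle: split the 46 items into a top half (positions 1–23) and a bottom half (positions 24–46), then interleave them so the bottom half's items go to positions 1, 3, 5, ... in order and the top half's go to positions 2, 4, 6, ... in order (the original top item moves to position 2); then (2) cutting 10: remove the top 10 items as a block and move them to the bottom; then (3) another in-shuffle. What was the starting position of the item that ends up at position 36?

14

Undo the operations in reverse order, starting from position 36:
  undo op 3 (in-shuffle, from top half): 36 ← 18
  undo op 2 (cut 10): 18 ← 28
  undo op 1 (in-shuffle, from top half): 28 ← 14
So the item at position 36 came from original position 14.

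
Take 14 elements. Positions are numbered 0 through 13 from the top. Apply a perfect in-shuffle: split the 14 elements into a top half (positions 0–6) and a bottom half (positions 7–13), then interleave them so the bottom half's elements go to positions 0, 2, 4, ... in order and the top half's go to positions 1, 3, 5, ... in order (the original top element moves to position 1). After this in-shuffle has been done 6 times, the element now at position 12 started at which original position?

6

Work backwards from position 12, undoing one in-shuffle at a time:
12 ← 13 ← 6 ← 10 ← 12 ← 13 ← 6
So the element now at position 12 started at position 6.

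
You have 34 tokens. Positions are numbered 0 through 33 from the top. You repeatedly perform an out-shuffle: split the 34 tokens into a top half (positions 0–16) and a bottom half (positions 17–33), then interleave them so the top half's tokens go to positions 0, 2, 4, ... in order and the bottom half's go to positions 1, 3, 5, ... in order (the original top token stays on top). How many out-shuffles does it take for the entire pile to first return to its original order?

10

The out-shuffle permutes the 34 positions with cycle lengths [1, 1, 2, 10, 10, 10].
Every token is home exactly when every cycle has completed a whole number of laps, i.e. after lcm(1, 2, 10) = 10 out-shuffles.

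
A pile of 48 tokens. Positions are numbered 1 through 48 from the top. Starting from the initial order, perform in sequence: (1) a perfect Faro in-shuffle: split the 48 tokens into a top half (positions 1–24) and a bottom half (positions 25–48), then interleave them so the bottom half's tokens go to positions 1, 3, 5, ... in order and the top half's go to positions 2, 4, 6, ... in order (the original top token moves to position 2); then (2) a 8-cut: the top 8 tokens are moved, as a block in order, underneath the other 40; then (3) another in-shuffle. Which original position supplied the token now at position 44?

Undo the operations in reverse order, starting from position 44:
  undo op 3 (in-shuffle, from top half): 44 ← 22
  undo op 2 (cut 8): 22 ← 30
  undo op 1 (in-shuffle, from top half): 30 ← 15
So the token at position 44 came from original position 15.

15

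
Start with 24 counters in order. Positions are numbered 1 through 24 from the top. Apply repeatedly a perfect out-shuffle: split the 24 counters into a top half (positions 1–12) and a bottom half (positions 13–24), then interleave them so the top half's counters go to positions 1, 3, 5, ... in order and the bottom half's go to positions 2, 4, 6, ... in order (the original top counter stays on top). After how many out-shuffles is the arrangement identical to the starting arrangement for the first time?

The out-shuffle permutes the 24 positions with cycle lengths [1, 1, 11, 11].
Every counter is home exactly when every cycle has completed a whole number of laps, i.e. after lcm(1, 11) = 11 out-shuffles.

11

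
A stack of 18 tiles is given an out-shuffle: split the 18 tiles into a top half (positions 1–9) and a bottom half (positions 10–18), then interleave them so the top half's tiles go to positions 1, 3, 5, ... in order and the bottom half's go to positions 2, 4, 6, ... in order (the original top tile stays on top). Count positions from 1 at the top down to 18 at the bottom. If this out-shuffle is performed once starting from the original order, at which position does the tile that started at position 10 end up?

2

Track the tile's position through each out-shuffle:
10 → 2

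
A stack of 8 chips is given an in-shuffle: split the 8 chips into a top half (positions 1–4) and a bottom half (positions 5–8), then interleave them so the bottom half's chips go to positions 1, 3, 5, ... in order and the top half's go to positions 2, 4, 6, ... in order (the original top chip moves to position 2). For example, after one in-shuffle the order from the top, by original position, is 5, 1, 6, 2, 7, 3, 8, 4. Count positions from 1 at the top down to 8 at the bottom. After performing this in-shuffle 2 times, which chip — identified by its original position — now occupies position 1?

7

Work backwards from position 1, undoing one in-shuffle at a time:
1 ← 5 ← 7
So the chip now at position 1 started at position 7.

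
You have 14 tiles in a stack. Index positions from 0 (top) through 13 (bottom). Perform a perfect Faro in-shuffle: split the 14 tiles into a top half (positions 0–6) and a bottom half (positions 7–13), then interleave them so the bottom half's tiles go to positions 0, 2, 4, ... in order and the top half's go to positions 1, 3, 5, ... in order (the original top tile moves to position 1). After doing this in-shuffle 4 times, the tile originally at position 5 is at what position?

Track the tile's position through each in-shuffle:
5 → 11 → 8 → 2 → 5

5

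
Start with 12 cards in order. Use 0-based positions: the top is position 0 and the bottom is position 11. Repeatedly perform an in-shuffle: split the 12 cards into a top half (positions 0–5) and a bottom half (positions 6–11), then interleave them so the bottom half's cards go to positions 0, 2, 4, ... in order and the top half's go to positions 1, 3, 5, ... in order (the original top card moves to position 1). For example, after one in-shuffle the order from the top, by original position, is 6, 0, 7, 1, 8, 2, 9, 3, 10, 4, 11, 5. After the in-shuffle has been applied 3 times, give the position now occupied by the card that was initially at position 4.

Track the card's position through each in-shuffle:
4 → 9 → 6 → 0

0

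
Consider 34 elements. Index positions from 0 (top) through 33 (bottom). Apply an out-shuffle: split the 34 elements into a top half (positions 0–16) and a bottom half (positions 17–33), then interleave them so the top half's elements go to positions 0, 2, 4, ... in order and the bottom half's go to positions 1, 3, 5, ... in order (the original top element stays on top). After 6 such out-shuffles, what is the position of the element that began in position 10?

Track the element's position through each out-shuffle:
10 → 20 → 7 → 14 → 28 → 23 → 13

13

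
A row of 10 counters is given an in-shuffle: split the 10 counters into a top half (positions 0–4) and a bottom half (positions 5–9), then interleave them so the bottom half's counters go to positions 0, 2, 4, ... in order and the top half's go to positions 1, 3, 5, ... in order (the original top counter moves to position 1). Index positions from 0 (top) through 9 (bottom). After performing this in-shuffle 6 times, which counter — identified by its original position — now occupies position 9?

5

Work backwards from position 9, undoing one in-shuffle at a time:
9 ← 4 ← 7 ← 3 ← 1 ← 0 ← 5
So the counter now at position 9 started at position 5.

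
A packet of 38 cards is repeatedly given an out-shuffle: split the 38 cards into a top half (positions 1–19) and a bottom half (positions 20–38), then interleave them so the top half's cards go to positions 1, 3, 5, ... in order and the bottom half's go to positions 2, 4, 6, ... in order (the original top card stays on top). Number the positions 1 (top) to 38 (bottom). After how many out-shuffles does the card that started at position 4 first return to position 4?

36

Follow position 4 under repeated out-shuffles:
4 → 7 → 13 → 25 → 12 → 23 → 8 → 15 → ... → 4 (length 36)
It first returns after 36 out-shuffles.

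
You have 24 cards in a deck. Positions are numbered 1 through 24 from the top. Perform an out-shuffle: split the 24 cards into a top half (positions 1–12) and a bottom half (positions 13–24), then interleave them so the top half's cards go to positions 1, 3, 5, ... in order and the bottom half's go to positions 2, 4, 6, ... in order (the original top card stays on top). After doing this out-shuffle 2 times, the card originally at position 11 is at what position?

18

Track the card's position through each out-shuffle:
11 → 21 → 18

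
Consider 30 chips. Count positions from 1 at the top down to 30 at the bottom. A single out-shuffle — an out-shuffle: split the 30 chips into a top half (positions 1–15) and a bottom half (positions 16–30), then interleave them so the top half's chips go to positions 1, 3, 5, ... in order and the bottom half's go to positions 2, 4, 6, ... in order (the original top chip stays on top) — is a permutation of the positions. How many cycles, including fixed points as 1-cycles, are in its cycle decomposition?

Trace each unvisited position around until it returns:
(1) (2 3 5 9 17 4 ... len 28) (30)
3 cycles in total.

3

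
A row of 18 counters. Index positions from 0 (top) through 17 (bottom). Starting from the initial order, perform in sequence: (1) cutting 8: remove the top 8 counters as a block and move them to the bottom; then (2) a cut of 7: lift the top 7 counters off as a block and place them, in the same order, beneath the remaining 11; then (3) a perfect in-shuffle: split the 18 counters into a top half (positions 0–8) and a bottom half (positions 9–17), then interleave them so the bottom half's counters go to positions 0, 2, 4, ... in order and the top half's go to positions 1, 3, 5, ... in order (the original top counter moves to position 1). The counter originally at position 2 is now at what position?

11

Track the counter from position 2 forward through each operation:
  after op 1 (cut 8): 2 → 12
  after op 2 (cut 7): 12 → 5
  after op 3 (in-shuffle): 5 → 11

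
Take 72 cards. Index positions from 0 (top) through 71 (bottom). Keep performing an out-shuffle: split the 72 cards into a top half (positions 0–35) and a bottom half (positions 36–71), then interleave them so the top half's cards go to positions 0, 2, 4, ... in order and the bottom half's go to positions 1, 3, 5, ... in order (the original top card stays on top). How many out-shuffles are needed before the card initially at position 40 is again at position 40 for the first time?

35

Follow position 40 under repeated out-shuffles:
40 → 9 → 18 → 36 → 1 → 2 → 4 → 8 → ... → 40 (length 35)
It first returns after 35 out-shuffles.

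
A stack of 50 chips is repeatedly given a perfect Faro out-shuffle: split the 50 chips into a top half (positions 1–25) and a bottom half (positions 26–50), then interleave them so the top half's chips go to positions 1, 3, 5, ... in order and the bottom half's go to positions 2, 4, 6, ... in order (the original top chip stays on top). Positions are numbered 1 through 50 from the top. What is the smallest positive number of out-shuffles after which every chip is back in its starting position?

The out-shuffle permutes the 50 positions with cycle lengths [1, 1, 3, 3, 21, 21].
Every chip is home exactly when every cycle has completed a whole number of laps, i.e. after lcm(1, 3, 21) = 21 out-shuffles.

21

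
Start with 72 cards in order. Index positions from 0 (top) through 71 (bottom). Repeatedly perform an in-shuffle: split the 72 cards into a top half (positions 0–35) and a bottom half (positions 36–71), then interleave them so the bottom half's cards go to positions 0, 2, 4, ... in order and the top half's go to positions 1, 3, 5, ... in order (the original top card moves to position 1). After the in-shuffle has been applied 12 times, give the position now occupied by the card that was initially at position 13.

38

Track the card's position through each in-shuffle:
13 → 27 → 55 → 38 → 4 → 9 → 19 → 39 → 6 → 13 → 27 → 55 → 38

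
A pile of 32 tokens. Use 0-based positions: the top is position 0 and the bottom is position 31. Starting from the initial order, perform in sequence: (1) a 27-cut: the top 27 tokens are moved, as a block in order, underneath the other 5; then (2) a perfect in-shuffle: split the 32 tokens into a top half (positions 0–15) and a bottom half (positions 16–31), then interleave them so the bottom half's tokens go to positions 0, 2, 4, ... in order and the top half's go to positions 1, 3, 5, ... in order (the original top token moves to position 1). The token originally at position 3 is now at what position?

17

Track the token from position 3 forward through each operation:
  after op 1 (cut 27): 3 → 8
  after op 2 (in-shuffle): 8 → 17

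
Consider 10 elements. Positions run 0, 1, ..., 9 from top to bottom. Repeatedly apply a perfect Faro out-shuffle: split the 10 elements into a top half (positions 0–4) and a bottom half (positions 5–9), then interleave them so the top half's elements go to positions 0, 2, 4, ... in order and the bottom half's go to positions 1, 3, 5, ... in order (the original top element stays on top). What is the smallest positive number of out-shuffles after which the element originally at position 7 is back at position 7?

Follow position 7 under repeated out-shuffles:
7 → 5 → 1 → 2 → 4 → 8 → 7
It first returns after 6 out-shuffles.

6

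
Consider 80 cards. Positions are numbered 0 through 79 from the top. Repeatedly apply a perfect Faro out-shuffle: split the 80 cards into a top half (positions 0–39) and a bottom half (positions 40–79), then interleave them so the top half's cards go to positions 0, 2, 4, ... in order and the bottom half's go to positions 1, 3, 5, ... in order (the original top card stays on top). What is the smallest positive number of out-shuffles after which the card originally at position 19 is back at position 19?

Follow position 19 under repeated out-shuffles:
19 → 38 → 76 → 73 → 67 → 55 → 31 → 62 → ... → 19 (length 39)
It first returns after 39 out-shuffles.

39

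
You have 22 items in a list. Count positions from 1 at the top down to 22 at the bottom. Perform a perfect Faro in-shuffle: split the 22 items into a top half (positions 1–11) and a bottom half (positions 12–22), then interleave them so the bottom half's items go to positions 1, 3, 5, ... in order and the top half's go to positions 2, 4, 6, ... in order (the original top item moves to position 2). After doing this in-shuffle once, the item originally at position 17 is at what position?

11

Track the item's position through each in-shuffle:
17 → 11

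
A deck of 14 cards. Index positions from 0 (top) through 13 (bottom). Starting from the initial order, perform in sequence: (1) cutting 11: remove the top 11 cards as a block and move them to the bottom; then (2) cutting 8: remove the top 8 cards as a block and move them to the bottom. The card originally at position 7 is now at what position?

Track the card from position 7 forward through each operation:
  after op 1 (cut 11): 7 → 10
  after op 2 (cut 8): 10 → 2

2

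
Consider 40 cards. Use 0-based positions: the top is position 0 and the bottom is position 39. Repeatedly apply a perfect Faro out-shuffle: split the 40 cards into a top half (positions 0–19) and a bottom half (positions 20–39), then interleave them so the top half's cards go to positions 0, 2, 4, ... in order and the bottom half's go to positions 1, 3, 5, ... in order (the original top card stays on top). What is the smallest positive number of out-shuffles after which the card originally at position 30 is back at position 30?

Follow position 30 under repeated out-shuffles:
30 → 21 → 3 → 6 → 12 → 24 → 9 → 18 → 36 → 33 → 27 → 15 → 30
It first returns after 12 out-shuffles.

12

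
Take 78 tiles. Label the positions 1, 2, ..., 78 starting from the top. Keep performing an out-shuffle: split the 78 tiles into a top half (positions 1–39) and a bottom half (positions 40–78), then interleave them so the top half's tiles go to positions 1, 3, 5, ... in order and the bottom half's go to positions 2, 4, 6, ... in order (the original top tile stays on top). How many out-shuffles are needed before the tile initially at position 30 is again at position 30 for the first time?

30

Follow position 30 under repeated out-shuffles:
30 → 59 → 40 → 2 → 3 → 5 → 9 → 17 → ... → 30 (length 30)
It first returns after 30 out-shuffles.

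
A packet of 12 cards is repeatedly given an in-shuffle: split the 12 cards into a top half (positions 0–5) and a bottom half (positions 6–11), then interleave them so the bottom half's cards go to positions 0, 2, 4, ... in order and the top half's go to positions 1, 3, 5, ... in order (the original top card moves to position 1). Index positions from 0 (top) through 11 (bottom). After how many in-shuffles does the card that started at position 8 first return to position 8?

12

Follow position 8 under repeated in-shuffles:
8 → 4 → 9 → 6 → 0 → 1 → 3 → 7 → 2 → 5 → 11 → 10 → 8
It first returns after 12 in-shuffles.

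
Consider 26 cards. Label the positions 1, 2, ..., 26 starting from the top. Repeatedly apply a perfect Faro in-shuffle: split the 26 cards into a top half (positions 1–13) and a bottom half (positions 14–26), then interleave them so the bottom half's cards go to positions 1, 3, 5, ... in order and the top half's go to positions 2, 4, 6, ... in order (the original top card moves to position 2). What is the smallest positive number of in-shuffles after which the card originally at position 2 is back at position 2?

Follow position 2 under repeated in-shuffles:
2 → 4 → 8 → 16 → 5 → 10 → 20 → 13 → 26 → 25 → 23 → 19 → 11 → 22 → 17 → 7 → 14 → 1 → 2
It first returns after 18 in-shuffles.

18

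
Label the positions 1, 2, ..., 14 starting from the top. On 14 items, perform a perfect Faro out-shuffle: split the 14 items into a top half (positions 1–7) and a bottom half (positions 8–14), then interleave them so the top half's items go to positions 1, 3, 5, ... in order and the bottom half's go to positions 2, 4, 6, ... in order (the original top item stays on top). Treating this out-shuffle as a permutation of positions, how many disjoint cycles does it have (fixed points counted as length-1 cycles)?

3

Trace each unvisited position around until it returns:
(1) (2 3 5 9 4 7 ... len 12) (14)
3 cycles in total.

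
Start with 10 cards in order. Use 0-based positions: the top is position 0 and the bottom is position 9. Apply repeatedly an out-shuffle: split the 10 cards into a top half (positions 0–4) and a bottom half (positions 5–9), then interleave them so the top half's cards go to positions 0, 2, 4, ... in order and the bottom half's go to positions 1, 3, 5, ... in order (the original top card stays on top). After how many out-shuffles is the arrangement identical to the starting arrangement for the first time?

The out-shuffle permutes the 10 positions with cycle lengths [1, 1, 2, 6].
Every card is home exactly when every cycle has completed a whole number of laps, i.e. after lcm(1, 2, 6) = 6 out-shuffles.

6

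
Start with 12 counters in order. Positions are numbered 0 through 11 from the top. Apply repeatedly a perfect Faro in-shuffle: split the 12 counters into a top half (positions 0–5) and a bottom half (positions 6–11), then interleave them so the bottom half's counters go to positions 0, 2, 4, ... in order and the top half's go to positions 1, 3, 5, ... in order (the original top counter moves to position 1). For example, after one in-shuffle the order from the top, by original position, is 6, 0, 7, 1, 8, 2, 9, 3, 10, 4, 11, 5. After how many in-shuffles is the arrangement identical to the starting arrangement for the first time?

12

The in-shuffle permutes the 12 positions with cycle lengths [12].
Every counter is home exactly when every cycle has completed a whole number of laps, i.e. after lcm(12) = 12 in-shuffles.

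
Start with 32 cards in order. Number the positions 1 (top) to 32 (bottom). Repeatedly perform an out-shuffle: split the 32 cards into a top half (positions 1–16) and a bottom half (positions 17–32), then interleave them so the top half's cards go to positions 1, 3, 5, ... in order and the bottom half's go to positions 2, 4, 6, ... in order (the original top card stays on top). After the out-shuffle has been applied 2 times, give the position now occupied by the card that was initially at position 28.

Track the card's position through each out-shuffle:
28 → 24 → 16

16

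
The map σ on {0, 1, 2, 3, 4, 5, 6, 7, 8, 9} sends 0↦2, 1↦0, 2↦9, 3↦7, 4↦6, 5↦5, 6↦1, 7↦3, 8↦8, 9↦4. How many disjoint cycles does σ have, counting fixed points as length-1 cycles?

Cycle decomposition: (0 2 9 4 6 1) (3 7) (5) (8).
4 cycles.

4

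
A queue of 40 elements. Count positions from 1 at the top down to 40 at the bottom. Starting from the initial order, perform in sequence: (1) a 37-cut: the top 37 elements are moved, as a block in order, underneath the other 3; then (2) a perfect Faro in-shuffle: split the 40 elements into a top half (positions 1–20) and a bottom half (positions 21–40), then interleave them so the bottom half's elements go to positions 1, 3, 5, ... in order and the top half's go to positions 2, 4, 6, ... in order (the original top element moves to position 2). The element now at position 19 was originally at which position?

27

Undo the operations in reverse order, starting from position 19:
  undo op 2 (in-shuffle, from bottom half): 19 ← 30
  undo op 1 (cut 37): 30 ← 27
So the element at position 19 came from original position 27.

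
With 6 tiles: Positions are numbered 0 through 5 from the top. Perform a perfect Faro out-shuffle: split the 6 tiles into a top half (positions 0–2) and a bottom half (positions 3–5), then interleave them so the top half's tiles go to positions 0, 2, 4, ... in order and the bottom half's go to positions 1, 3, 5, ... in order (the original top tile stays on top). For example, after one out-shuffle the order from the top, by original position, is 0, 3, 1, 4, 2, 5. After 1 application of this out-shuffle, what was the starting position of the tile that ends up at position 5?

Work backwards from position 5, undoing one out-shuffle at a time:
5 ← 5
So the tile now at position 5 started at position 5.

5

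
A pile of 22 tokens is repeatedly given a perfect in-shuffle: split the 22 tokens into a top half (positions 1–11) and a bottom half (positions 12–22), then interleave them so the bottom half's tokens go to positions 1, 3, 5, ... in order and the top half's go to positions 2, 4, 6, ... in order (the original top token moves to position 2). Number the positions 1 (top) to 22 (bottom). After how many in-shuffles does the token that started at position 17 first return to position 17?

Follow position 17 under repeated in-shuffles:
17 → 11 → 22 → 21 → 19 → 15 → 7 → 14 → 5 → 10 → 20 → 17
It first returns after 11 in-shuffles.

11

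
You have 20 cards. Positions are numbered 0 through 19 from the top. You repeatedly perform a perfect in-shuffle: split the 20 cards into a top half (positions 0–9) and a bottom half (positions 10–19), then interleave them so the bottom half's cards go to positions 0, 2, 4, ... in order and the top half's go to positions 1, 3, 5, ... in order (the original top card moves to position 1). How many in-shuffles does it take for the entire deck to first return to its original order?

The in-shuffle permutes the 20 positions with cycle lengths [2, 3, 3, 6, 6].
Every card is home exactly when every cycle has completed a whole number of laps, i.e. after lcm(2, 3, 6) = 6 in-shuffles.

6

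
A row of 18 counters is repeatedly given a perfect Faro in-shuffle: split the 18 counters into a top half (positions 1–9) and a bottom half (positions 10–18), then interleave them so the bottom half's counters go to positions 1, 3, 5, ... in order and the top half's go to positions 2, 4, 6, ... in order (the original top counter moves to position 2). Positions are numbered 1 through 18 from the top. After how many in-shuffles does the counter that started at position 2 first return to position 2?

18

Follow position 2 under repeated in-shuffles:
2 → 4 → 8 → 16 → 13 → 7 → 14 → 9 → 18 → 17 → 15 → 11 → 3 → 6 → 12 → 5 → 10 → 1 → 2
It first returns after 18 in-shuffles.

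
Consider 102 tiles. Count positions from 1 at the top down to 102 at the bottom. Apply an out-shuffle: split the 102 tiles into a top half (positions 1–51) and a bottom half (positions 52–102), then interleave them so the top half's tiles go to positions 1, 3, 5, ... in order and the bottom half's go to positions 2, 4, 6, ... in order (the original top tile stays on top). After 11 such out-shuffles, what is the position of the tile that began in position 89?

Track the tile's position through each out-shuffle:
89 → 76 → 50 → 99 → 96 → 90 → 78 → 54 → 6 → 11 → 21 → 41

41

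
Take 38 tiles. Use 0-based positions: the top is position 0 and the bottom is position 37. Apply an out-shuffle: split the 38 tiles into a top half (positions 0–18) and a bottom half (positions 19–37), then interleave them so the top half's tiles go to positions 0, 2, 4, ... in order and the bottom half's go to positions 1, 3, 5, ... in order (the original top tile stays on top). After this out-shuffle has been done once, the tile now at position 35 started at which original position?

36

Work backwards from position 35, undoing one out-shuffle at a time:
35 ← 36
So the tile now at position 35 started at position 36.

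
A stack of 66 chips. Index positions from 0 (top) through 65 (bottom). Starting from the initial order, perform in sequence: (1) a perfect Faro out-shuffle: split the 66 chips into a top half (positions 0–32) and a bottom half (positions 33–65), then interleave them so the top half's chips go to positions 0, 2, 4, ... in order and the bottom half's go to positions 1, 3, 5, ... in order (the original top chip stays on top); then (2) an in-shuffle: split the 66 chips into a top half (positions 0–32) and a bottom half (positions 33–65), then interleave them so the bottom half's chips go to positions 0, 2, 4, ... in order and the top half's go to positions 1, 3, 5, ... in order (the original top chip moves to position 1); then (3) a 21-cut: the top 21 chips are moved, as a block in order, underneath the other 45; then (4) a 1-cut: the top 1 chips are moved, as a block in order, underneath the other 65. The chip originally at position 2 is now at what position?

Track the chip from position 2 forward through each operation:
  after op 1 (out-shuffle): 2 → 4
  after op 2 (in-shuffle): 4 → 9
  after op 3 (cut 21): 9 → 54
  after op 4 (cut 1): 54 → 53

53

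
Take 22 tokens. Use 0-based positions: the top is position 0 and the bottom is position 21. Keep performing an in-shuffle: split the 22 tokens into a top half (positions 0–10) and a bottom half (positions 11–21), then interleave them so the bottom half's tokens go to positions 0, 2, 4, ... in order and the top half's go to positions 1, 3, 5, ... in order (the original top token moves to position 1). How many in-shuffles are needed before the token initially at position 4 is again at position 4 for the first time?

Follow position 4 under repeated in-shuffles:
4 → 9 → 19 → 16 → 10 → 21 → 20 → 18 → 14 → 6 → 13 → 4
It first returns after 11 in-shuffles.

11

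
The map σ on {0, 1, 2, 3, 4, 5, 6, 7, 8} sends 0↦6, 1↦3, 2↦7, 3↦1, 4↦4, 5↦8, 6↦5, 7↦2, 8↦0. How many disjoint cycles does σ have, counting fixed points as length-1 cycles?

Cycle decomposition: (0 6 5 8) (1 3) (2 7) (4).
4 cycles.

4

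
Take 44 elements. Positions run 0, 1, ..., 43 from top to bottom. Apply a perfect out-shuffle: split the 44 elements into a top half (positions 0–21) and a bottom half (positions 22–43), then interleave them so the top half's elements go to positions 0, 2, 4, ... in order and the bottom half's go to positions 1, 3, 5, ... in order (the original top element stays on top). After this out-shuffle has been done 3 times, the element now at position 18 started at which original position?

Work backwards from position 18, undoing one out-shuffle at a time:
18 ← 9 ← 26 ← 13
So the element now at position 18 started at position 13.

13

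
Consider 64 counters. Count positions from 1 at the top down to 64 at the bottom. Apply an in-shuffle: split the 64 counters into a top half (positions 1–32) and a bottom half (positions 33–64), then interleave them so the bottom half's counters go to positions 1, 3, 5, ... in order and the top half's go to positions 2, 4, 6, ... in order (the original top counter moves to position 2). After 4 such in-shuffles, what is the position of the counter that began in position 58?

18

Track the counter's position through each in-shuffle:
58 → 51 → 37 → 9 → 18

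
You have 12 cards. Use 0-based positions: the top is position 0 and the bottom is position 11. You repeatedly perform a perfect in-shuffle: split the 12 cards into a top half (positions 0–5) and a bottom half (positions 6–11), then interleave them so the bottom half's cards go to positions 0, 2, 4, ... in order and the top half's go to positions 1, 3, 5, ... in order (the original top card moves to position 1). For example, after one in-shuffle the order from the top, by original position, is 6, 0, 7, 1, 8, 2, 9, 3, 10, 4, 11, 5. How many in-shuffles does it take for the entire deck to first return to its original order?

12

The in-shuffle permutes the 12 positions with cycle lengths [12].
Every card is home exactly when every cycle has completed a whole number of laps, i.e. after lcm(12) = 12 in-shuffles.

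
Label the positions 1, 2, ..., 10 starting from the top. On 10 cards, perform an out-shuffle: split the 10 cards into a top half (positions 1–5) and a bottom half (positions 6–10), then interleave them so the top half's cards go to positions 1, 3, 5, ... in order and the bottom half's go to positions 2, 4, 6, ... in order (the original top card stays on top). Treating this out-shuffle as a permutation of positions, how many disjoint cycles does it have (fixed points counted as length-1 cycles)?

4

Trace each unvisited position around until it returns:
(1) (2 3 5 9 8 6) (4 7) (10)
4 cycles in total.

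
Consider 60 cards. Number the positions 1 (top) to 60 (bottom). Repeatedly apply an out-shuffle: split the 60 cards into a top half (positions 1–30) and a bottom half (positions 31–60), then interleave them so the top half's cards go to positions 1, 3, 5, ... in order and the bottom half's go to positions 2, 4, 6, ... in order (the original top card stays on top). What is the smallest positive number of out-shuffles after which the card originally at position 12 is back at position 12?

58

Follow position 12 under repeated out-shuffles:
12 → 23 → 45 → 30 → 59 → 58 → 56 → 52 → ... → 12 (length 58)
It first returns after 58 out-shuffles.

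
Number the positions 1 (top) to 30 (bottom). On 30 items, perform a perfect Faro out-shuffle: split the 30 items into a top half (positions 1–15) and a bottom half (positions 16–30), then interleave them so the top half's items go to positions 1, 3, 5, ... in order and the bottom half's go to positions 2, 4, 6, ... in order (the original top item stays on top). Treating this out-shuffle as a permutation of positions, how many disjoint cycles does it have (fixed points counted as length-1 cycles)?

3

Trace each unvisited position around until it returns:
(1) (2 3 5 9 17 4 ... len 28) (30)
3 cycles in total.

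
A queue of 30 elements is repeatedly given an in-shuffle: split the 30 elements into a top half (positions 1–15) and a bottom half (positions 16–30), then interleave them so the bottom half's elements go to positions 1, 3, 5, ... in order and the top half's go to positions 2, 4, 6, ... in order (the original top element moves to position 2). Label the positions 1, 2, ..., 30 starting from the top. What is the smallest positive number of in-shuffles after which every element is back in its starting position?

The in-shuffle permutes the 30 positions with cycle lengths [5, 5, 5, 5, 5, 5].
Every element is home exactly when every cycle has completed a whole number of laps, i.e. after lcm(5) = 5 in-shuffles.

5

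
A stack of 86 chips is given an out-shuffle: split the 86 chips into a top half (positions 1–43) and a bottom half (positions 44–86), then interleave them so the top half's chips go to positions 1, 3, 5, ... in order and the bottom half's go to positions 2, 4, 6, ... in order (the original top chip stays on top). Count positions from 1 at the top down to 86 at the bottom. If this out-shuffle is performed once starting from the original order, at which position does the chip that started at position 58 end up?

30

Track the chip's position through each out-shuffle:
58 → 30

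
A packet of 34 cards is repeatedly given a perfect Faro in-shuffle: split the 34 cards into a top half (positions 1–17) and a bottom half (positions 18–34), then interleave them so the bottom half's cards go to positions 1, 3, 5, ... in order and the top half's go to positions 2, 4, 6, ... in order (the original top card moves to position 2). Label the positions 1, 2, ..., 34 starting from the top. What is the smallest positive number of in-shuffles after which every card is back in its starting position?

12

The in-shuffle permutes the 34 positions with cycle lengths [3, 3, 4, 12, 12].
Every card is home exactly when every cycle has completed a whole number of laps, i.e. after lcm(3, 4, 12) = 12 in-shuffles.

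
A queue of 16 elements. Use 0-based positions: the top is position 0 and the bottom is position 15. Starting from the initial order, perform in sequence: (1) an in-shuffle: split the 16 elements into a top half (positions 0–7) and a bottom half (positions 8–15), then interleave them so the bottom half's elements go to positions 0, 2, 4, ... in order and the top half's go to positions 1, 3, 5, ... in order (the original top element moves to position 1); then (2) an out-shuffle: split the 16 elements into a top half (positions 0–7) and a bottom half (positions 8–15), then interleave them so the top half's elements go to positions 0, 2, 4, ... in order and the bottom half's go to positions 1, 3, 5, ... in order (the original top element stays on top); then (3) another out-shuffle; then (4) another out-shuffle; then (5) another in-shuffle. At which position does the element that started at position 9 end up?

3

Track the element from position 9 forward through each operation:
  after op 1 (in-shuffle): 9 → 2
  after op 2 (out-shuffle): 2 → 4
  after op 3 (out-shuffle): 4 → 8
  after op 4 (out-shuffle): 8 → 1
  after op 5 (in-shuffle): 1 → 3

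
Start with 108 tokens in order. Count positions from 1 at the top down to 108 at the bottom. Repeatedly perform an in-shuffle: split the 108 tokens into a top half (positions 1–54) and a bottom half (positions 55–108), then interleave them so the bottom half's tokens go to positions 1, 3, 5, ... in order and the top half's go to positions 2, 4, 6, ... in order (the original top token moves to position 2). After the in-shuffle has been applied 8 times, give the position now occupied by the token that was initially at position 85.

69

Track the token's position through each in-shuffle:
85 → 61 → 13 → 26 → 52 → 104 → 99 → 89 → 69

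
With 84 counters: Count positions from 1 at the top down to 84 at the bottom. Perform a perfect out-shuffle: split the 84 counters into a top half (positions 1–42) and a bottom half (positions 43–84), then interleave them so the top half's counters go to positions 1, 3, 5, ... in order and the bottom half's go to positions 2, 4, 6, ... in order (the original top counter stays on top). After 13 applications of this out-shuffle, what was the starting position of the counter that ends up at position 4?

Work backwards from position 4, undoing one out-shuffle at a time:
4 ← 44 ← 64 ← 74 ← 79 ← ... ← 54 (13 steps).
So the counter now at position 4 started at position 54.

54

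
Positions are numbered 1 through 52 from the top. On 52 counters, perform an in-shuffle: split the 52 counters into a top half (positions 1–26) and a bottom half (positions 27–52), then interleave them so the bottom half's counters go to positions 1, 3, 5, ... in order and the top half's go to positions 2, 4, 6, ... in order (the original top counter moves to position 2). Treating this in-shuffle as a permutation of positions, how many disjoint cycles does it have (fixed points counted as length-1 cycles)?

1

Trace each unvisited position around until it returns:
(1 2 4 8 16 32 ... len 52)
1 cycle in total.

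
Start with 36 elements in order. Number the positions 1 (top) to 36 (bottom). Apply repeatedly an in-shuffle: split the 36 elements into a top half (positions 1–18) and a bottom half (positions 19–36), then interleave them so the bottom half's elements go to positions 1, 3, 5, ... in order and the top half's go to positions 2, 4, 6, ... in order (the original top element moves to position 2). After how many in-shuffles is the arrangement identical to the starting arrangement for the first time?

The in-shuffle permutes the 36 positions with cycle lengths [36].
Every element is home exactly when every cycle has completed a whole number of laps, i.e. after lcm(36) = 36 in-shuffles.

36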